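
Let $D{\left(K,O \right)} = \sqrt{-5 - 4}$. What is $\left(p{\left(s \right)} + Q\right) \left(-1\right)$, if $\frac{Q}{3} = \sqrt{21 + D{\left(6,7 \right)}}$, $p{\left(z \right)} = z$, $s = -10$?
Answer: $10 - 3 \sqrt{21 + 3 i} \approx -3.7826 - 0.9795 i$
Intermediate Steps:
$D{\left(K,O \right)} = 3 i$ ($D{\left(K,O \right)} = \sqrt{-9} = 3 i$)
$Q = 3 \sqrt{21 + 3 i} \approx 13.783 + 0.9795 i$
$\left(p{\left(s \right)} + Q\right) \left(-1\right) = \left(-10 + 3 \sqrt{21 + 3 i}\right) \left(-1\right) = 10 - 3 \sqrt{21 + 3 i}$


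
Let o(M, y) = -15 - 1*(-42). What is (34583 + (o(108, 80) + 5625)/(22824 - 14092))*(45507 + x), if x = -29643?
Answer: 1197670162128/2183 ≈ 5.4863e+8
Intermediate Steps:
o(M, y) = 27 (o(M, y) = -15 + 42 = 27)
(34583 + (o(108, 80) + 5625)/(22824 - 14092))*(45507 + x) = (34583 + (27 + 5625)/(22824 - 14092))*(45507 - 29643) = (34583 + 5652/8732)*15864 = (34583 + 5652*(1/8732))*15864 = (34583 + 1413/2183)*15864 = (75496102/2183)*15864 = 1197670162128/2183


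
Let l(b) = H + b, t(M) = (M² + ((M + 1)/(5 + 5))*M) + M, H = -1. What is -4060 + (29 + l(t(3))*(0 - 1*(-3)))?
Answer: -19972/5 ≈ -3994.4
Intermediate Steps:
t(M) = M + M² + M*(⅒ + M/10) (t(M) = (M² + ((1 + M)/10)*M) + M = (M² + ((1 + M)*(⅒))*M) + M = (M² + (⅒ + M/10)*M) + M = (M² + M*(⅒ + M/10)) + M = M + M² + M*(⅒ + M/10))
l(b) = -1 + b
-4060 + (29 + l(t(3))*(0 - 1*(-3))) = -4060 + (29 + (-1 + (11/10)*3*(1 + 3))*(0 - 1*(-3))) = -4060 + (29 + (-1 + (11/10)*3*4)*(0 + 3)) = -4060 + (29 + (-1 + 66/5)*3) = -4060 + (29 + (61/5)*3) = -4060 + (29 + 183/5) = -4060 + 328/5 = -19972/5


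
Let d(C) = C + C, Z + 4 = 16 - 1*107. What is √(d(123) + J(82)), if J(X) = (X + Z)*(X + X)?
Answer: I*√1886 ≈ 43.428*I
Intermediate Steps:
Z = -95 (Z = -4 + (16 - 1*107) = -4 + (16 - 107) = -4 - 91 = -95)
J(X) = 2*X*(-95 + X) (J(X) = (X - 95)*(X + X) = (-95 + X)*(2*X) = 2*X*(-95 + X))
d(C) = 2*C
√(d(123) + J(82)) = √(2*123 + 2*82*(-95 + 82)) = √(246 + 2*82*(-13)) = √(246 - 2132) = √(-1886) = I*√1886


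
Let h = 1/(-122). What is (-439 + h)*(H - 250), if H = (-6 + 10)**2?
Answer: 6266403/61 ≈ 1.0273e+5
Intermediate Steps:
h = -1/122 ≈ -0.0081967
H = 16 (H = 4**2 = 16)
(-439 + h)*(H - 250) = (-439 - 1/122)*(16 - 250) = -53559/122*(-234) = 6266403/61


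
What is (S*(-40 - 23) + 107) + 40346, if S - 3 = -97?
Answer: 46375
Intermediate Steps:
S = -94 (S = 3 - 97 = -94)
(S*(-40 - 23) + 107) + 40346 = (-94*(-40 - 23) + 107) + 40346 = (-94*(-63) + 107) + 40346 = (5922 + 107) + 40346 = 6029 + 40346 = 46375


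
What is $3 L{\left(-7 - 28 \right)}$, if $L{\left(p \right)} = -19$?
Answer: $-57$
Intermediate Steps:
$3 L{\left(-7 - 28 \right)} = 3 \left(-19\right) = -57$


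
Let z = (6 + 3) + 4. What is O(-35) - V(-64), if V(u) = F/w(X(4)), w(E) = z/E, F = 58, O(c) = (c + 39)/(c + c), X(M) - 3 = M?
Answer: -14236/455 ≈ -31.288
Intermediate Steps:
z = 13 (z = 9 + 4 = 13)
X(M) = 3 + M
O(c) = (39 + c)/(2*c) (O(c) = (39 + c)/((2*c)) = (39 + c)*(1/(2*c)) = (39 + c)/(2*c))
w(E) = 13/E
V(u) = 406/13 (V(u) = 58/((13/(3 + 4))) = 58/((13/7)) = 58/((13*(1/7))) = 58/(13/7) = 58*(7/13) = 406/13)
O(-35) - V(-64) = (1/2)*(39 - 35)/(-35) - 1*406/13 = (1/2)*(-1/35)*4 - 406/13 = -2/35 - 406/13 = -14236/455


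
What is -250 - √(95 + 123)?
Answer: -250 - √218 ≈ -264.76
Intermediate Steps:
-250 - √(95 + 123) = -250 - √218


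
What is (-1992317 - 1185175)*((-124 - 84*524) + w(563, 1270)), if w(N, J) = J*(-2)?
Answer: 148325326560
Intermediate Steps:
w(N, J) = -2*J
(-1992317 - 1185175)*((-124 - 84*524) + w(563, 1270)) = (-1992317 - 1185175)*((-124 - 84*524) - 2*1270) = -3177492*((-124 - 44016) - 2540) = -3177492*(-44140 - 2540) = -3177492*(-46680) = 148325326560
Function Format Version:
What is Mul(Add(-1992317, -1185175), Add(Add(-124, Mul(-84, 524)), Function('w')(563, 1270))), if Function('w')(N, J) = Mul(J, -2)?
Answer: 148325326560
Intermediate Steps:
Function('w')(N, J) = Mul(-2, J)
Mul(Add(-1992317, -1185175), Add(Add(-124, Mul(-84, 524)), Function('w')(563, 1270))) = Mul(Add(-1992317, -1185175), Add(Add(-124, Mul(-84, 524)), Mul(-2, 1270))) = Mul(-3177492, Add(Add(-124, -44016), -2540)) = Mul(-3177492, Add(-44140, -2540)) = Mul(-3177492, -46680) = 148325326560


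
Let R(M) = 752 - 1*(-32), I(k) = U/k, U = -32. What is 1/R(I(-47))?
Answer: 1/784 ≈ 0.0012755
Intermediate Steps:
I(k) = -32/k
R(M) = 784 (R(M) = 752 + 32 = 784)
1/R(I(-47)) = 1/784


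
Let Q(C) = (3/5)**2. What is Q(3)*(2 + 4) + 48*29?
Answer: 34854/25 ≈ 1394.2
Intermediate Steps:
Q(C) = 9/25 (Q(C) = (3*(1/5))**2 = (3/5)**2 = 9/25)
Q(3)*(2 + 4) + 48*29 = 9*(2 + 4)/25 + 48*29 = (9/25)*6 + 1392 = 54/25 + 1392 = 34854/25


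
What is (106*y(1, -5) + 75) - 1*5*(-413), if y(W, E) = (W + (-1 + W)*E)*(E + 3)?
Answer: 1928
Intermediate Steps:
y(W, E) = (3 + E)*(W + E*(-1 + W)) (y(W, E) = (W + E*(-1 + W))*(3 + E) = (3 + E)*(W + E*(-1 + W)))
(106*y(1, -5) + 75) - 1*5*(-413) = (106*(-1*(-5)**2 - 3*(-5) + 3*1 + 1*(-5)**2 + 4*(-5)*1) + 75) - 1*5*(-413) = (106*(-1*25 + 15 + 3 + 1*25 - 20) + 75) - 5*(-413) = (106*(-25 + 15 + 3 + 25 - 20) + 75) - 1*(-2065) = (106*(-2) + 75) + 2065 = (-212 + 75) + 2065 = -137 + 2065 = 1928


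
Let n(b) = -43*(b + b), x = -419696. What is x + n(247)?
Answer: -440938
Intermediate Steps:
n(b) = -86*b
x + n(247) = -419696 - 86*247 = -419696 - 21242 = -440938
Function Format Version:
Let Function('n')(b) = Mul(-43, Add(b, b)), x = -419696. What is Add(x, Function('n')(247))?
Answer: -440938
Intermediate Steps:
Function('n')(b) = Mul(-86, b) (Function('n')(b) = Mul(-43, Mul(2, b)) = Mul(-86, b))
Add(x, Function('n')(247)) = Add(-419696, Mul(-86, 247)) = Add(-419696, -21242) = -440938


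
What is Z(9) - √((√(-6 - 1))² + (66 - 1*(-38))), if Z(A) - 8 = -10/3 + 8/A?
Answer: 50/9 - √97 ≈ -4.2933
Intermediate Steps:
Z(A) = 14/3 + 8/A (Z(A) = 8 + (-10/3 + 8/A) = 14/3 + 8/A)
Z(9) - √((√(-6 - 1))² + (66 - 1*(-38))) = (14/3 + 8/9) - √((√(-6 - 1))² + (66 - 1*(-38))) = (14/3 + 8*(⅑)) - √((√(-7))² + (66 + 38)) = (14/3 + 8/9) - √((I*√7)² + 104) = 50/9 - √(-7 + 104) = 50/9 - √97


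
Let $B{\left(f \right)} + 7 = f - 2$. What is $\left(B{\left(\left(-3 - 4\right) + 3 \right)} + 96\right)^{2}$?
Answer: $6889$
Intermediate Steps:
$B{\left(f \right)} = -9 + f$ ($B{\left(f \right)} = -7 + \left(f - 2\right) = -7 + \left(-2 + f\right) = -9 + f$)
$\left(B{\left(\left(-3 - 4\right) + 3 \right)} + 96\right)^{2} = \left(\left(-9 + \left(\left(-3 - 4\right) + 3\right)\right) + 96\right)^{2} = \left(\left(-9 + \left(-7 + 3\right)\right) + 96\right)^{2} = \left(\left(-9 - 4\right) + 96\right)^{2} = \left(-13 + 96\right)^{2} = 83^{2} = 6889$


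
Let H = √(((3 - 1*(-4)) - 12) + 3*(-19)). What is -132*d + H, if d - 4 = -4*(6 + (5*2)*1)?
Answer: 7920 + I*√62 ≈ 7920.0 + 7.874*I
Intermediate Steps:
d = -60 (d = 4 - 4*(6 + (5*2)*1) = 4 - 4*(6 + 10*1) = 4 - 4*(6 + 10) = 4 - 4*16 = 4 - 64 = -60)
H = I*√62 (H = √(((3 + 4) - 12) - 57) = √((7 - 12) - 57) = √(-5 - 57) = √(-62) = I*√62 ≈ 7.874*I)
-132*d + H = -132*(-60) + I*√62 = 7920 + I*√62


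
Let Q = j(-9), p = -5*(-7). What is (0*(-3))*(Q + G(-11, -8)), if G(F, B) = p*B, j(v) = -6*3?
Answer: 0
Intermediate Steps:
p = 35
j(v) = -18
G(F, B) = 35*B
Q = -18
(0*(-3))*(Q + G(-11, -8)) = (0*(-3))*(-18 + 35*(-8)) = 0*(-18 - 280) = 0*(-298) = 0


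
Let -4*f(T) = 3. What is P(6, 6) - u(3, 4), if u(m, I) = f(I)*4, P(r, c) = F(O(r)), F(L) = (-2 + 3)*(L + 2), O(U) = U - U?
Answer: 5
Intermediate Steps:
O(U) = 0
f(T) = -¾ (f(T) = -¼*3 = -¾)
F(L) = 2 + L (F(L) = 1*(2 + L) = 2 + L)
P(r, c) = 2 (P(r, c) = 2 + 0 = 2)
u(m, I) = -3 (u(m, I) = -¾*4 = -3)
P(6, 6) - u(3, 4) = 2 - 1*(-3) = 2 + 3 = 5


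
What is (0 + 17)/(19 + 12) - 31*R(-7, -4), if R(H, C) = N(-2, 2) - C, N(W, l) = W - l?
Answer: 17/31 ≈ 0.54839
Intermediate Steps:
R(H, C) = -4 - C (R(H, C) = (-2 - 1*2) - C = (-2 - 2) - C = -4 - C)
(0 + 17)/(19 + 12) - 31*R(-7, -4) = (0 + 17)/(19 + 12) - 31*(-4 - 1*(-4)) = 17/31 - 31*(-4 + 4) = 17*(1/31) - 31*0 = 17/31 + 0 = 17/31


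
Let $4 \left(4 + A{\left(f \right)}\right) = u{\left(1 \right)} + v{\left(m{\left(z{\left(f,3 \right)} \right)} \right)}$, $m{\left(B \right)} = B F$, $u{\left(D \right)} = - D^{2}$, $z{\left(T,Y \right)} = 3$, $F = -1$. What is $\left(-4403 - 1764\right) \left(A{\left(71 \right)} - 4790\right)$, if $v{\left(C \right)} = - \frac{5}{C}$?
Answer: $\frac{177381421}{6} \approx 2.9564 \cdot 10^{7}$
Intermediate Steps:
$m{\left(B \right)} = - B$ ($m{\left(B \right)} = B \left(-1\right) = - B$)
$A{\left(f \right)} = - \frac{23}{6}$ ($A{\left(f \right)} = -4 + \frac{- 1^{2} - \frac{5}{\left(-1\right) 3}}{4} = -4 + \frac{\left(-1\right) 1 - \frac{5}{-3}}{4} = -4 + \frac{-1 - - \frac{5}{3}}{4} = -4 + \frac{-1 + \frac{5}{3}}{4} = -4 + \frac{1}{4} \cdot \frac{2}{3} = -4 + \frac{1}{6} = - \frac{23}{6}$)
$\left(-4403 - 1764\right) \left(A{\left(71 \right)} - 4790\right) = \left(-4403 - 1764\right) \left(- \frac{23}{6} - 4790\right) = \left(-6167\right) \left(- \frac{28763}{6}\right) = \frac{177381421}{6}$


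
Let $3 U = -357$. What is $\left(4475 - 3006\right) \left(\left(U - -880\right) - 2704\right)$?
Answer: $-2854267$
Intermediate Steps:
$U = -119$ ($U = \frac{1}{3} \left(-357\right) = -119$)
$\left(4475 - 3006\right) \left(\left(U - -880\right) - 2704\right) = \left(4475 - 3006\right) \left(\left(-119 - -880\right) - 2704\right) = 1469 \left(\left(-119 + 880\right) - 2704\right) = 1469 \left(761 - 2704\right) = 1469 \left(-1943\right) = -2854267$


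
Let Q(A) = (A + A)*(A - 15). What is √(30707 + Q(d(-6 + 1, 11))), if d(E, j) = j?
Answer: √30619 ≈ 174.98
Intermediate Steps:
Q(A) = 2*A*(-15 + A) (Q(A) = (2*A)*(-15 + A) = 2*A*(-15 + A))
√(30707 + Q(d(-6 + 1, 11))) = √(30707 + 2*11*(-15 + 11)) = √(30707 + 2*11*(-4)) = √(30707 - 88) = √30619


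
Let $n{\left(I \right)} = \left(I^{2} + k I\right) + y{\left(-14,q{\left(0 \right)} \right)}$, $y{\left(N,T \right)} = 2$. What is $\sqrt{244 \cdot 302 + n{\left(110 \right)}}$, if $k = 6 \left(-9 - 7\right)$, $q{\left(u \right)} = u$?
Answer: $\sqrt{75230} \approx 274.28$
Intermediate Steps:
$k = -96$ ($k = 6 \left(-16\right) = -96$)
$n{\left(I \right)} = 2 + I^{2} - 96 I$ ($n{\left(I \right)} = \left(I^{2} - 96 I\right) + 2 = 2 + I^{2} - 96 I$)
$\sqrt{244 \cdot 302 + n{\left(110 \right)}} = \sqrt{244 \cdot 302 + \left(2 + 110^{2} - 10560\right)} = \sqrt{73688 + \left(2 + 12100 - 10560\right)} = \sqrt{73688 + 1542} = \sqrt{75230}$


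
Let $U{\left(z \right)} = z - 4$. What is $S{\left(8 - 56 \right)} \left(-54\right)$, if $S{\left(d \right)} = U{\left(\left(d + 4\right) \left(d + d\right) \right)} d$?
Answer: $10938240$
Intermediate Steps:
$U{\left(z \right)} = -4 + z$ ($U{\left(z \right)} = z - 4 = -4 + z$)
$S{\left(d \right)} = d \left(-4 + 2 d \left(4 + d\right)\right)$ ($S{\left(d \right)} = \left(-4 + \left(d + 4\right) \left(d + d\right)\right) d = \left(-4 + \left(4 + d\right) 2 d\right) d = \left(-4 + 2 d \left(4 + d\right)\right) d = d \left(-4 + 2 d \left(4 + d\right)\right)$)
$S{\left(8 - 56 \right)} \left(-54\right) = 2 \left(8 - 56\right) \left(-2 + \left(8 - 56\right) \left(4 + \left(8 - 56\right)\right)\right) \left(-54\right) = 2 \left(-48\right) \left(-2 - 48 \left(4 - 48\right)\right) \left(-54\right) = 2 \left(-48\right) \left(-2 - -2112\right) \left(-54\right) = 2 \left(-48\right) \left(-2 + 2112\right) \left(-54\right) = 2 \left(-48\right) 2110 \left(-54\right) = \left(-202560\right) \left(-54\right) = 10938240$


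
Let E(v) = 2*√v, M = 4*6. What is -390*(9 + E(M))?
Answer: -3510 - 1560*√6 ≈ -7331.2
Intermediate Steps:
M = 24
-390*(9 + E(M)) = -390*(9 + 2*√24) = -390*(9 + 2*(2*√6)) = -390*(9 + 4*√6) = -3510 - 1560*√6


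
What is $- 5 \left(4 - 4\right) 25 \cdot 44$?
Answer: $0$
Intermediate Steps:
$- 5 \left(4 - 4\right) 25 \cdot 44 = \left(-5\right) 0 \cdot 25 \cdot 44 = 0 \cdot 25 \cdot 44 = 0 \cdot 44 = 0$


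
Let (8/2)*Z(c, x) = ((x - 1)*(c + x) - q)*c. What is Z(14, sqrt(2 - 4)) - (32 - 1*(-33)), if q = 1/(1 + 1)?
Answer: -491/4 + 91*I*sqrt(2)/2 ≈ -122.75 + 64.347*I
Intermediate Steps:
q = 1/2 ≈ 0.50000
Z(c, x) = c*(-1/2 + (-1 + x)*(c + x))/4 (Z(c, x) = (((x - 1)*(c + x) - 1*1/2)*c)/4 = (((-1 + x)*(c + x) - 1/2)*c)/4 = ((-1/2 + (-1 + x)*(c + x))*c)/4 = (c*(-1/2 + (-1 + x)*(c + x)))/4 = c*(-1/2 + (-1 + x)*(c + x))/4)
Z(14, sqrt(2 - 4)) - (32 - 1*(-33)) = (1/8)*14*(-1 - 2*14 - 2*sqrt(2 - 4) + 2*(sqrt(2 - 4))**2 + 2*14*sqrt(2 - 4)) - (32 - 1*(-33)) = (1/8)*14*(-1 - 28 - 2*I*sqrt(2) + 2*(sqrt(-2))**2 + 2*14*sqrt(-2)) - (32 + 33) = (1/8)*14*(-1 - 28 - 2*I*sqrt(2) + 2*(I*sqrt(2))**2 + 2*14*(I*sqrt(2))) - 1*65 = (1/8)*14*(-1 - 28 - 2*I*sqrt(2) + 2*(-2) + 28*I*sqrt(2)) - 65 = (1/8)*14*(-1 - 28 - 2*I*sqrt(2) - 4 + 28*I*sqrt(2)) - 65 = (1/8)*14*(-33 + 26*I*sqrt(2)) - 65 = (-231/4 + 91*I*sqrt(2)/2) - 65 = -491/4 + 91*I*sqrt(2)/2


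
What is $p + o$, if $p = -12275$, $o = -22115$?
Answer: $-34390$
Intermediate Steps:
$p + o = -12275 - 22115 = -34390$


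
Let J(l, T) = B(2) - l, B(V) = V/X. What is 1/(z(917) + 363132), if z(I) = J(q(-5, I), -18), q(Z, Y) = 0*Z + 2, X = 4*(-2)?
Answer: 4/1452519 ≈ 2.7538e-6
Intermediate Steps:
X = -8
B(V) = -V/8 (B(V) = V/(-8) = V*(-⅛) = -V/8)
q(Z, Y) = 2 (q(Z, Y) = 0 + 2 = 2)
J(l, T) = -¼ - l (J(l, T) = -⅛*2 - l = -¼ - l)
z(I) = -9/4 (z(I) = -¼ - 1*2 = -¼ - 2 = -9/4)
1/(z(917) + 363132) = 1/(-9/4 + 363132) = 1/(1452519/4) = 4/1452519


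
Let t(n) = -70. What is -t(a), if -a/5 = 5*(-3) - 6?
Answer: 70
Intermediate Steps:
a = 105 (a = -5*(5*(-3) - 6) = -5*(-15 - 6) = -5*(-21) = 105)
-t(a) = -1*(-70) = 70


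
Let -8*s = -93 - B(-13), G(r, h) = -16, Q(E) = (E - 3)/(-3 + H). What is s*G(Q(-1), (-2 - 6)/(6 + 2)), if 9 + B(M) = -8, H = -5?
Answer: -152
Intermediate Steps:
B(M) = -17 (B(M) = -9 - 8 = -17)
Q(E) = 3/8 - E/8 (Q(E) = (E - 3)/(-3 - 5) = (-3 + E)/(-8) = (-3 + E)*(-⅛) = 3/8 - E/8)
s = 19/2 (s = -(-93 - 1*(-17))/8 = -(-93 + 17)/8 = -⅛*(-76) = 19/2 ≈ 9.5000)
s*G(Q(-1), (-2 - 6)/(6 + 2)) = (19/2)*(-16) = -152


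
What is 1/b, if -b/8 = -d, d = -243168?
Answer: -1/1945344 ≈ -5.1405e-7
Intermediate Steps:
b = -1945344 (b = -(-8)*(-243168) = -8*243168 = -1945344)
1/b = 1/(-1945344) = -1/1945344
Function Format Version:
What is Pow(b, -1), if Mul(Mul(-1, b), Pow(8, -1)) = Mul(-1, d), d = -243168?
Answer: Rational(-1, 1945344) ≈ -5.1405e-7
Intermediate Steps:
b = -1945344 (b = Mul(-8, Mul(-1, -243168)) = Mul(-8, 243168) = -1945344)
Pow(b, -1) = Pow(-1945344, -1) = Rational(-1, 1945344)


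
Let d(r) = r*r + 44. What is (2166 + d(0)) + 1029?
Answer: 3239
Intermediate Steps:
d(r) = 44 + r² (d(r) = r² + 44 = 44 + r²)
(2166 + d(0)) + 1029 = (2166 + (44 + 0²)) + 1029 = (2166 + (44 + 0)) + 1029 = (2166 + 44) + 1029 = 2210 + 1029 = 3239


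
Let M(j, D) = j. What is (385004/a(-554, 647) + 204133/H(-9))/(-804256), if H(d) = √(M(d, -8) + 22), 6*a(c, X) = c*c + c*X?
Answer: 96251/1726536568 - 204133*√13/10455328 ≈ -0.070340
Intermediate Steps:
a(c, X) = c²/6 + X*c/6 (a(c, X) = (c*c + c*X)/6 = (c² + X*c)/6 = c²/6 + X*c/6)
H(d) = √(22 + d) (H(d) = √(d + 22) = √(22 + d))
(385004/a(-554, 647) + 204133/H(-9))/(-804256) = (385004/(((⅙)*(-554)*(647 - 554))) + 204133/(√(22 - 9)))/(-804256) = (385004/(((⅙)*(-554)*93)) + 204133/(√13))*(-1/804256) = (385004/(-8587) + 204133*(√13/13))*(-1/804256) = (385004*(-1/8587) + 204133*√13/13)*(-1/804256) = (-385004/8587 + 204133*√13/13)*(-1/804256) = 96251/1726536568 - 204133*√13/10455328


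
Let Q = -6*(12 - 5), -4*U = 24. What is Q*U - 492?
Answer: -240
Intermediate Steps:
U = -6 (U = -¼*24 = -6)
Q = -42 (Q = -6*7 = -42)
Q*U - 492 = -42*(-6) - 492 = 252 - 492 = -240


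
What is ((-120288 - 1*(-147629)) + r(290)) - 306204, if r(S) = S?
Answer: -278573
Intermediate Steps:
((-120288 - 1*(-147629)) + r(290)) - 306204 = ((-120288 - 1*(-147629)) + 290) - 306204 = ((-120288 + 147629) + 290) - 306204 = (27341 + 290) - 306204 = 27631 - 306204 = -278573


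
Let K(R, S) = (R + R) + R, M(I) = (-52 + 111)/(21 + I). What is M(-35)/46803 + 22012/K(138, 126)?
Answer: 2403860413/45211698 ≈ 53.169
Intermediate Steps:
M(I) = 59/(21 + I)
K(R, S) = 3*R (K(R, S) = 2*R + R = 3*R)
M(-35)/46803 + 22012/K(138, 126) = (59/(21 - 35))/46803 + 22012/((3*138)) = (59/(-14))*(1/46803) + 22012/414 = (59*(-1/14))*(1/46803) + 22012*(1/414) = -59/14*1/46803 + 11006/207 = -59/655242 + 11006/207 = 2403860413/45211698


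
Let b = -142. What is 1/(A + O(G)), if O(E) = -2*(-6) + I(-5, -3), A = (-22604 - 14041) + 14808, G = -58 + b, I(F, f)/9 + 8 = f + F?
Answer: -1/21969 ≈ -4.5519e-5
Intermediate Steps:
I(F, f) = -72 + 9*F + 9*f (I(F, f) = -72 + 9*(f + F) = -72 + 9*(F + f) = -72 + (9*F + 9*f) = -72 + 9*F + 9*f)
G = -200 (G = -58 - 142 = -200)
A = -21837 (A = -36645 + 14808 = -21837)
O(E) = -132 (O(E) = -2*(-6) + (-72 + 9*(-5) + 9*(-3)) = 12 + (-72 - 45 - 27) = 12 - 144 = -132)
1/(A + O(G)) = 1/(-21837 - 132) = 1/(-21969) = -1/21969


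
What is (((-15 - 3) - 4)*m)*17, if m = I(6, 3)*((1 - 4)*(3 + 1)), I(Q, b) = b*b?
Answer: 40392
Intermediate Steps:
I(Q, b) = b**2
m = -108 (m = 3**2*((1 - 4)*(3 + 1)) = 9*(-3*4) = 9*(-12) = -108)
(((-15 - 3) - 4)*m)*17 = (((-15 - 3) - 4)*(-108))*17 = ((-18 - 4)*(-108))*17 = -22*(-108)*17 = 2376*17 = 40392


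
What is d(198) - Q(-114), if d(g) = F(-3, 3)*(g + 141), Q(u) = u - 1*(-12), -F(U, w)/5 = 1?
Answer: -1593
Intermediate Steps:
F(U, w) = -5 (F(U, w) = -5*1 = -5)
Q(u) = 12 + u (Q(u) = u + 12 = 12 + u)
d(g) = -705 - 5*g (d(g) = -5*(g + 141) = -5*(141 + g) = -705 - 5*g)
d(198) - Q(-114) = (-705 - 5*198) - (12 - 114) = (-705 - 990) - 1*(-102) = -1695 + 102 = -1593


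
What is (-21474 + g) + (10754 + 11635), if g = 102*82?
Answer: 9279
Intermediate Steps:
g = 8364
(-21474 + g) + (10754 + 11635) = (-21474 + 8364) + (10754 + 11635) = -13110 + 22389 = 9279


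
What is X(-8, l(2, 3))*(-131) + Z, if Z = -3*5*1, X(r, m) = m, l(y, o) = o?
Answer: -408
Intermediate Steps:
Z = -15 (Z = -15*1 = -15)
X(-8, l(2, 3))*(-131) + Z = 3*(-131) - 15 = -393 - 15 = -408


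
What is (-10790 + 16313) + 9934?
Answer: 15457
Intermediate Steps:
(-10790 + 16313) + 9934 = 5523 + 9934 = 15457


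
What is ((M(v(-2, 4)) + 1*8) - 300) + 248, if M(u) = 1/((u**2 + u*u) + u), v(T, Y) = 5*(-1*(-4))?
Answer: -36079/820 ≈ -43.999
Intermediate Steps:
v(T, Y) = 20 (v(T, Y) = 5*4 = 20)
M(u) = 1/(u + 2*u**2) (M(u) = 1/((u**2 + u**2) + u) = 1/(2*u**2 + u) = 1/(u + 2*u**2))
((M(v(-2, 4)) + 1*8) - 300) + 248 = ((1/(20*(1 + 2*20)) + 1*8) - 300) + 248 = ((1/(20*(1 + 40)) + 8) - 300) + 248 = (((1/20)/41 + 8) - 300) + 248 = (((1/20)*(1/41) + 8) - 300) + 248 = ((1/820 + 8) - 300) + 248 = (6561/820 - 300) + 248 = -239439/820 + 248 = -36079/820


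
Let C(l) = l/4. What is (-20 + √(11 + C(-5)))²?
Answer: (40 - √39)²/4 ≈ 284.85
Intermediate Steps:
C(l) = l/4 (C(l) = l*(¼) = l/4)
(-20 + √(11 + C(-5)))² = (-20 + √(11 + (¼)*(-5)))² = (-20 + √(11 - 5/4))² = (-20 + √(39/4))² = (-20 + √39/2)²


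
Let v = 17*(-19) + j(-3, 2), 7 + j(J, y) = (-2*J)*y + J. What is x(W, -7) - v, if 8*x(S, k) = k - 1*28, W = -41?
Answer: 2533/8 ≈ 316.63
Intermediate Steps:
j(J, y) = -7 + J - 2*J*y (j(J, y) = -7 + ((-2*J)*y + J) = -7 + (-2*J*y + J) = -7 + (J - 2*J*y) = -7 + J - 2*J*y)
x(S, k) = -7/2 + k/8 (x(S, k) = (k - 1*28)/8 = (k - 28)/8 = (-28 + k)/8 = -7/2 + k/8)
v = -321 (v = 17*(-19) + (-7 - 3 - 2*(-3)*2) = -323 + (-7 - 3 + 12) = -323 + 2 = -321)
x(W, -7) - v = (-7/2 + (⅛)*(-7)) - 1*(-321) = (-7/2 - 7/8) + 321 = -35/8 + 321 = 2533/8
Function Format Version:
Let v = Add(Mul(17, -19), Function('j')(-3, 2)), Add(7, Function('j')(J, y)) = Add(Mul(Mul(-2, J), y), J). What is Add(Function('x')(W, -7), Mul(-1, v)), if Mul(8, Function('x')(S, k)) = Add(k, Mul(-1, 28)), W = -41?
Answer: Rational(2533, 8) ≈ 316.63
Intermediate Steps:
Function('j')(J, y) = Add(-7, J, Mul(-2, J, y)) (Function('j')(J, y) = Add(-7, Add(Mul(Mul(-2, J), y), J)) = Add(-7, Add(Mul(-2, J, y), J)) = Add(-7, Add(J, Mul(-2, J, y))) = Add(-7, J, Mul(-2, J, y)))
Function('x')(S, k) = Add(Rational(-7, 2), Mul(Rational(1, 8), k)) (Function('x')(S, k) = Mul(Rational(1, 8), Add(k, Mul(-1, 28))) = Mul(Rational(1, 8), Add(k, -28)) = Mul(Rational(1, 8), Add(-28, k)) = Add(Rational(-7, 2), Mul(Rational(1, 8), k)))
v = -321 (v = Add(Mul(17, -19), Add(-7, -3, Mul(-2, -3, 2))) = Add(-323, Add(-7, -3, 12)) = Add(-323, 2) = -321)
Add(Function('x')(W, -7), Mul(-1, v)) = Add(Add(Rational(-7, 2), Mul(Rational(1, 8), -7)), Mul(-1, -321)) = Add(Add(Rational(-7, 2), Rational(-7, 8)), 321) = Add(Rational(-35, 8), 321) = Rational(2533, 8)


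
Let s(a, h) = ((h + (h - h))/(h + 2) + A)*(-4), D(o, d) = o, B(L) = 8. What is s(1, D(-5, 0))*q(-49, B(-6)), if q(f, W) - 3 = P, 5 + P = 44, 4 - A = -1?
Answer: -1120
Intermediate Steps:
A = 5 (A = 4 - 1*(-1) = 4 + 1 = 5)
P = 39 (P = -5 + 44 = 39)
q(f, W) = 42 (q(f, W) = 3 + 39 = 42)
s(a, h) = -20 - 4*h/(2 + h) (s(a, h) = ((h + (h - h))/(h + 2) + 5)*(-4) = ((h + 0)/(2 + h) + 5)*(-4) = (h/(2 + h) + 5)*(-4) = (5 + h/(2 + h))*(-4) = -20 - 4*h/(2 + h))
s(1, D(-5, 0))*q(-49, B(-6)) = (8*(-5 - 3*(-5))/(2 - 5))*42 = (8*(-5 + 15)/(-3))*42 = (8*(-⅓)*10)*42 = -80/3*42 = -1120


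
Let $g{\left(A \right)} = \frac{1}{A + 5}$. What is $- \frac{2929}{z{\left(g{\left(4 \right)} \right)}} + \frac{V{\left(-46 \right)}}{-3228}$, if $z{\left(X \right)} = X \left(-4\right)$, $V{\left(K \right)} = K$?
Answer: $\frac{21273373}{3228} \approx 6590.3$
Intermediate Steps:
$g{\left(A \right)} = \frac{1}{5 + A}$
$z{\left(X \right)} = - 4 X$
$- \frac{2929}{z{\left(g{\left(4 \right)} \right)}} + \frac{V{\left(-46 \right)}}{-3228} = - \frac{2929}{\left(-4\right) \frac{1}{5 + 4}} - \frac{46}{-3228} = - \frac{2929}{\left(-4\right) \frac{1}{9}} - - \frac{23}{1614} = - \frac{2929}{\left(-4\right) \frac{1}{9}} + \frac{23}{1614} = - \frac{2929}{- \frac{4}{9}} + \frac{23}{1614} = \left(-2929\right) \left(- \frac{9}{4}\right) + \frac{23}{1614} = \frac{26361}{4} + \frac{23}{1614} = \frac{21273373}{3228}$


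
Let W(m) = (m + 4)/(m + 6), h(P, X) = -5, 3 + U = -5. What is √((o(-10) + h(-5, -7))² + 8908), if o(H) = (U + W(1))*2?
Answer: √455261/7 ≈ 96.390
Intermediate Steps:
U = -8 (U = -3 - 5 = -8)
W(m) = (4 + m)/(6 + m)
o(H) = -102/7 (o(H) = (-8 + (4 + 1)/(6 + 1))*2 = (-8 + 5/7)*2 = -51/7*2 = -102/7)
√((o(-10) + h(-5, -7))² + 8908) = √((-102/7 - 5)² + 8908) = √((-137/7)² + 8908) = √(18769/49 + 8908) = √(455261/49) = √455261/7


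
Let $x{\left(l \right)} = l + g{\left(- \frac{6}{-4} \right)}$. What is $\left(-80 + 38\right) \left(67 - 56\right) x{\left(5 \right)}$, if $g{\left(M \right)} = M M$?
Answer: $- \frac{6699}{2} \approx -3349.5$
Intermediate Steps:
$g{\left(M \right)} = M^{2}$
$x{\left(l \right)} = \frac{9}{4} + l$ ($x{\left(l \right)} = l + \left(- \frac{6}{-4}\right)^{2} = l + \left(\left(-6\right) \left(- \frac{1}{4}\right)\right)^{2} = l + \left(\frac{3}{2}\right)^{2} = l + \frac{9}{4} = \frac{9}{4} + l$)
$\left(-80 + 38\right) \left(67 - 56\right) x{\left(5 \right)} = \left(-80 + 38\right) \left(67 - 56\right) \left(\frac{9}{4} + 5\right) = \left(-42\right) 11 \cdot \frac{29}{4} = \left(-462\right) \frac{29}{4} = - \frac{6699}{2}$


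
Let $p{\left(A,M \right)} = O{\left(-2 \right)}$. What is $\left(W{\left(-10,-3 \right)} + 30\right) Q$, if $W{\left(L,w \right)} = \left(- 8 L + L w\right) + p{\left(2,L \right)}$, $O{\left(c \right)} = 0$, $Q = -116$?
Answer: $-16240$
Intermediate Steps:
$p{\left(A,M \right)} = 0$
$W{\left(L,w \right)} = - 8 L + L w$ ($W{\left(L,w \right)} = \left(- 8 L + L w\right) + 0 = - 8 L + L w$)
$\left(W{\left(-10,-3 \right)} + 30\right) Q = \left(- 10 \left(-8 - 3\right) + 30\right) \left(-116\right) = \left(\left(-10\right) \left(-11\right) + 30\right) \left(-116\right) = \left(110 + 30\right) \left(-116\right) = 140 \left(-116\right) = -16240$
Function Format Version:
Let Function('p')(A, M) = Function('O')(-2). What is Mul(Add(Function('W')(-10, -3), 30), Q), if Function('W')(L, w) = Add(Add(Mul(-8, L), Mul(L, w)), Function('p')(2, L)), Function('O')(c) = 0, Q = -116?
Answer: -16240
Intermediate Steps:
Function('p')(A, M) = 0
Function('W')(L, w) = Add(Mul(-8, L), Mul(L, w)) (Function('W')(L, w) = Add(Add(Mul(-8, L), Mul(L, w)), 0) = Add(Mul(-8, L), Mul(L, w)))
Mul(Add(Function('W')(-10, -3), 30), Q) = Mul(Add(Mul(-10, Add(-8, -3)), 30), -116) = Mul(Add(Mul(-10, -11), 30), -116) = Mul(Add(110, 30), -116) = Mul(140, -116) = -16240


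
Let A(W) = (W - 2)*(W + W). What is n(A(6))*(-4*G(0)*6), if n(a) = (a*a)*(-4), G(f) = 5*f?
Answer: 0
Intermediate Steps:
A(W) = 2*W*(-2 + W) (A(W) = (-2 + W)*(2*W) = 2*W*(-2 + W))
n(a) = -4*a² (n(a) = a²*(-4) = -4*a²)
n(A(6))*(-4*G(0)*6) = (-4*144*(-2 + 6)²)*(-20*0*6) = (-4*(2*6*4)²)*(-4*0*6) = (-4*48²)*(0*6) = -4*2304*0 = -9216*0 = 0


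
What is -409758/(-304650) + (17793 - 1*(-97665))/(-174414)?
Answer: 1008145892/1475978475 ≈ 0.68304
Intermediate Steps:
-409758/(-304650) + (17793 - 1*(-97665))/(-174414) = -409758*(-1/304650) + (17793 + 97665)*(-1/174414) = 68293/50775 + 115458*(-1/174414) = 68293/50775 - 19243/29069 = 1008145892/1475978475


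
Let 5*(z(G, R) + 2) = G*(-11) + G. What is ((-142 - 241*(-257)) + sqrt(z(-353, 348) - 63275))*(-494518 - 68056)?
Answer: -34764260330 - 562574*I*sqrt(62571) ≈ -3.4764e+10 - 1.4072e+8*I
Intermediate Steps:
z(G, R) = -2 - 2*G (z(G, R) = -2 + (G*(-11) + G)/5 = -2 + (-11*G + G)/5 = -2 + (-10*G)/5 = -2 - 2*G)
((-142 - 241*(-257)) + sqrt(z(-353, 348) - 63275))*(-494518 - 68056) = ((-142 - 241*(-257)) + sqrt((-2 - 2*(-353)) - 63275))*(-494518 - 68056) = ((-142 + 61937) + sqrt((-2 + 706) - 63275))*(-562574) = (61795 + sqrt(704 - 63275))*(-562574) = (61795 + sqrt(-62571))*(-562574) = (61795 + I*sqrt(62571))*(-562574) = -34764260330 - 562574*I*sqrt(62571)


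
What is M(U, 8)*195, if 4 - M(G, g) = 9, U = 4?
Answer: -975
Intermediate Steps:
M(G, g) = -5 (M(G, g) = 4 - 1*9 = 4 - 9 = -5)
M(U, 8)*195 = -5*195 = -975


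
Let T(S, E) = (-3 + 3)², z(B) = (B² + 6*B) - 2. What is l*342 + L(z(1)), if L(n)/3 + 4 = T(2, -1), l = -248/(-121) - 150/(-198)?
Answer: 114714/121 ≈ 948.05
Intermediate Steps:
z(B) = -2 + B² + 6*B
T(S, E) = 0 (T(S, E) = 0² = 0)
l = 1019/363 (l = -248*(-1/121) - 150*(-1/198) = 248/121 + 25/33 = 1019/363 ≈ 2.8072)
L(n) = -12 (L(n) = -12 + 3*0 = -12 + 0 = -12)
l*342 + L(z(1)) = (1019/363)*342 - 12 = 116166/121 - 12 = 114714/121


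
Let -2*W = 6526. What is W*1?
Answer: -3263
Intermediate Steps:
W = -3263 (W = -1/2*6526 = -3263)
W*1 = -3263*1 = -3263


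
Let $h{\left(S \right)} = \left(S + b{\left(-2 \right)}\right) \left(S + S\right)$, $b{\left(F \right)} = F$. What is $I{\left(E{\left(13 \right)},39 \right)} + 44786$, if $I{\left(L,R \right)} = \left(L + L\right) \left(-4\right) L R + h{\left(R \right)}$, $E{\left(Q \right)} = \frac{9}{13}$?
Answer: $\frac{617792}{13} \approx 47522.0$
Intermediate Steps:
$E{\left(Q \right)} = \frac{9}{13}$ ($E{\left(Q \right)} = 9 \cdot \frac{1}{13} = \frac{9}{13}$)
$h{\left(S \right)} = 2 S \left(-2 + S\right)$ ($h{\left(S \right)} = \left(S - 2\right) \left(S + S\right) = \left(-2 + S\right) 2 S = 2 S \left(-2 + S\right)$)
$I{\left(L,R \right)} = - 8 R L^{2} + 2 R \left(-2 + R\right)$ ($I{\left(L,R \right)} = \left(L + L\right) \left(-4\right) L R + 2 R \left(-2 + R\right) = 2 L \left(-4\right) L R + 2 R \left(-2 + R\right) = - 8 L L R + 2 R \left(-2 + R\right) = - 8 L^{2} R + 2 R \left(-2 + R\right) = - 8 R L^{2} + 2 R \left(-2 + R\right)$)
$I{\left(E{\left(13 \right)},39 \right)} + 44786 = 2 \cdot 39 \left(-2 + 39 - 4 \left(\frac{9}{13}\right)^{2}\right) + 44786 = 2 \cdot 39 \left(-2 + 39 - \frac{324}{169}\right) + 44786 = 2 \cdot 39 \cdot \frac{5929}{169} + 44786 = \frac{35574}{13} + 44786 = \frac{617792}{13}$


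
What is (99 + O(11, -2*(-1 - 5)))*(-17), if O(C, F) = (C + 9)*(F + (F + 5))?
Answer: -11543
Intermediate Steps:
O(C, F) = (5 + 2*F)*(9 + C) (O(C, F) = (9 + C)*(F + (5 + F)) = (9 + C)*(5 + 2*F) = (5 + 2*F)*(9 + C))
(99 + O(11, -2*(-1 - 5)))*(-17) = (99 + (45 + 5*11 + 18*(-2*(-1 - 5)) + 2*11*(-2*(-1 - 5))))*(-17) = (99 + (45 + 55 + 18*(-2*(-6)) + 2*11*(-2*(-6))))*(-17) = (99 + (45 + 55 + 18*12 + 2*11*12))*(-17) = (99 + (45 + 55 + 216 + 264))*(-17) = (99 + 580)*(-17) = 679*(-17) = -11543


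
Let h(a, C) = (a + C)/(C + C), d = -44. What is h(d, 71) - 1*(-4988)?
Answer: 708323/142 ≈ 4988.2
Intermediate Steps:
h(a, C) = (C + a)/(2*C) (h(a, C) = (C + a)/((2*C)) = (C + a)*(1/(2*C)) = (C + a)/(2*C))
h(d, 71) - 1*(-4988) = (1/2)*(71 - 44)/71 - 1*(-4988) = (1/2)*(1/71)*27 + 4988 = 27/142 + 4988 = 708323/142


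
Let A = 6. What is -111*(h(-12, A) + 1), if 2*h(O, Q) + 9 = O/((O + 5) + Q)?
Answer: -555/2 ≈ -277.50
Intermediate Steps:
h(O, Q) = -9/2 + O/(2*(5 + O + Q)) (h(O, Q) = -9/2 + (O/((O + 5) + Q))/2 = -9/2 + (O/((5 + O) + Q))/2 = -9/2 + (O/(5 + O + Q))/2 = -9/2 + O/(2*(5 + O + Q)))
-111*(h(-12, A) + 1) = -111*((-45 - 9*6 - 8*(-12))/(2*(5 - 12 + 6)) + 1) = -111*((½)*(-45 - 54 + 96)/(-1) + 1) = -111*((½)*(-1)*(-3) + 1) = -111*(3/2 + 1) = -111*5/2 = -555/2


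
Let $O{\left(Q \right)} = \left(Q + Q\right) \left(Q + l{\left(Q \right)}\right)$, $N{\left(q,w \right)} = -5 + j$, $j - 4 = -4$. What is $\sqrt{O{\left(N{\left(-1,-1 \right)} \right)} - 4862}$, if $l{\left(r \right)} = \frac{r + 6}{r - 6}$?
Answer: $\frac{i \sqrt{582142}}{11} \approx 69.362 i$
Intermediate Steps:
$j = 0$ ($j = 4 - 4 = 0$)
$N{\left(q,w \right)} = -5$ ($N{\left(q,w \right)} = -5 + 0 = -5$)
$l{\left(r \right)} = \frac{6 + r}{-6 + r}$
$O{\left(Q \right)} = 2 Q \left(Q + \frac{6 + Q}{-6 + Q}\right)$ ($O{\left(Q \right)} = \left(Q + Q\right) \left(Q + \frac{6 + Q}{-6 + Q}\right) = 2 Q \left(Q + \frac{6 + Q}{-6 + Q}\right)$)
$\sqrt{O{\left(N{\left(-1,-1 \right)} \right)} - 4862} = \sqrt{2 \left(-5\right) \frac{1}{-6 - 5} \left(6 - 5 - 5 \left(-6 - 5\right)\right) - 4862} = \sqrt{2 \left(-5\right) \frac{1}{-11} \left(6 - 5 - -55\right) - 4862} = \sqrt{2 \left(-5\right) \left(- \frac{1}{11}\right) \left(6 - 5 + 55\right) - 4862} = \sqrt{2 \left(-5\right) \left(- \frac{1}{11}\right) 56 - 4862} = \sqrt{\frac{560}{11} - 4862} = \sqrt{- \frac{52922}{11}} = \frac{i \sqrt{582142}}{11}$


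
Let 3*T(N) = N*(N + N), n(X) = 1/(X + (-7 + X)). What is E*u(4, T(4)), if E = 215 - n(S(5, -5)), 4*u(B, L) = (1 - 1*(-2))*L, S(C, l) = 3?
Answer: 1728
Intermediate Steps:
n(X) = 1/(-7 + 2*X)
T(N) = 2*N²/3 (T(N) = (N*(N + N))/3 = (N*(2*N))/3 = (2*N²)/3 = 2*N²/3)
u(B, L) = 3*L/4 (u(B, L) = ((1 - 1*(-2))*L)/4 = ((1 + 2)*L)/4 = (3*L)/4 = 3*L/4)
E = 216 (E = 215 - 1/(-7 + 2*3) = 215 - 1/(-7 + 6) = 215 - 1/(-1) = 215 - 1*(-1) = 215 + 1 = 216)
E*u(4, T(4)) = 216*(3*((⅔)*4²)/4) = 216*(3*((⅔)*16)/4) = 216*((¾)*(32/3)) = 216*8 = 1728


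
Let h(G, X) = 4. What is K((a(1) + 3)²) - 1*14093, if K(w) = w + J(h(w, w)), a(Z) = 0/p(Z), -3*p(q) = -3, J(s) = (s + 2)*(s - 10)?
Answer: -14120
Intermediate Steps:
J(s) = (-10 + s)*(2 + s) (J(s) = (2 + s)*(-10 + s) = (-10 + s)*(2 + s))
p(q) = 1 (p(q) = -⅓*(-3) = 1)
a(Z) = 0 (a(Z) = 0/1 = 0*1 = 0)
K(w) = -36 + w (K(w) = w + (-20 + 4² - 8*4) = w + (-20 + 16 - 32) = w - 36 = -36 + w)
K((a(1) + 3)²) - 1*14093 = (-36 + (0 + 3)²) - 1*14093 = (-36 + 3²) - 14093 = (-36 + 9) - 14093 = -27 - 14093 = -14120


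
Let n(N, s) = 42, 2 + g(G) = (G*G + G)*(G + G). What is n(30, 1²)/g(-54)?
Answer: -21/154549 ≈ -0.00013588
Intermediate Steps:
g(G) = -2 + 2*G*(G + G²) (g(G) = -2 + (G*G + G)*(G + G) = -2 + (G² + G)*(2*G) = -2 + (G + G²)*(2*G) = -2 + 2*G*(G + G²))
n(30, 1²)/g(-54) = 42/(-2 + 2*(-54)² + 2*(-54)³) = 42/(-2 + 2*2916 + 2*(-157464)) = 42/(-2 + 5832 - 314928) = 42/(-309098) = 42*(-1/309098) = -21/154549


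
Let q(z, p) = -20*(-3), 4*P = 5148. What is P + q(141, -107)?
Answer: 1347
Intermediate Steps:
P = 1287 (P = (¼)*5148 = 1287)
q(z, p) = 60
P + q(141, -107) = 1287 + 60 = 1347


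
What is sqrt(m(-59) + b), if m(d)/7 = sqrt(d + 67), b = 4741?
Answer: sqrt(4741 + 14*sqrt(2)) ≈ 68.999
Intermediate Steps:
m(d) = 7*sqrt(67 + d) (m(d) = 7*sqrt(d + 67) = 7*sqrt(67 + d))
sqrt(m(-59) + b) = sqrt(7*sqrt(67 - 59) + 4741) = sqrt(7*sqrt(8) + 4741) = sqrt(7*(2*sqrt(2)) + 4741) = sqrt(14*sqrt(2) + 4741) = sqrt(4741 + 14*sqrt(2))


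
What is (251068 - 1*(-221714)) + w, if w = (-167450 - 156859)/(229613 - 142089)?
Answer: 41379447459/87524 ≈ 4.7278e+5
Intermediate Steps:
w = -324309/87524 ≈ -3.7054
(251068 - 1*(-221714)) + w = (251068 - 1*(-221714)) - 324309/87524 = (251068 + 221714) - 324309/87524 = 472782 - 324309/87524 = 41379447459/87524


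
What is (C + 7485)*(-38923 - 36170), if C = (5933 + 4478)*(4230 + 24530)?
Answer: -22484935164585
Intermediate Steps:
C = 299420360 (C = 10411*28760 = 299420360)
(C + 7485)*(-38923 - 36170) = (299420360 + 7485)*(-38923 - 36170) = 299427845*(-75093) = -22484935164585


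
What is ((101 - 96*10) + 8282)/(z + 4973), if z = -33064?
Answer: -7423/28091 ≈ -0.26425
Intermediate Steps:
((101 - 96*10) + 8282)/(z + 4973) = ((101 - 96*10) + 8282)/(-33064 + 4973) = ((101 - 960) + 8282)/(-28091) = (-859 + 8282)*(-1/28091) = 7423*(-1/28091) = -7423/28091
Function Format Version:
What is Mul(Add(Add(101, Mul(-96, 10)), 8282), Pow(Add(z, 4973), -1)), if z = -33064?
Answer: Rational(-7423, 28091) ≈ -0.26425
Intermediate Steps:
Mul(Add(Add(101, Mul(-96, 10)), 8282), Pow(Add(z, 4973), -1)) = Mul(Add(Add(101, Mul(-96, 10)), 8282), Pow(Add(-33064, 4973), -1)) = Mul(Add(Add(101, -960), 8282), Pow(-28091, -1)) = Mul(Add(-859, 8282), Rational(-1, 28091)) = Mul(7423, Rational(-1, 28091)) = Rational(-7423, 28091)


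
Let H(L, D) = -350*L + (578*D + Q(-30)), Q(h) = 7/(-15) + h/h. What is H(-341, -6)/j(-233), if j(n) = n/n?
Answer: 1738238/15 ≈ 1.1588e+5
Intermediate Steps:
Q(h) = 8/15 (Q(h) = 7*(-1/15) + 1 = -7/15 + 1 = 8/15)
j(n) = 1
H(L, D) = 8/15 - 350*L + 578*D (H(L, D) = -350*L + (578*D + 8/15) = -350*L + (8/15 + 578*D) = 8/15 - 350*L + 578*D)
H(-341, -6)/j(-233) = (8/15 - 350*(-341) + 578*(-6))/1 = (8/15 + 119350 - 3468)*1 = (1738238/15)*1 = 1738238/15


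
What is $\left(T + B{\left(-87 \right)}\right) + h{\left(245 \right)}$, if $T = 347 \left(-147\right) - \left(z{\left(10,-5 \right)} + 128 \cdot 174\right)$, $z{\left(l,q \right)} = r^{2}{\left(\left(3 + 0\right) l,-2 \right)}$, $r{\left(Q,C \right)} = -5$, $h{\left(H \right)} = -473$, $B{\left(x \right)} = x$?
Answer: $-73866$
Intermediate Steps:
$z{\left(l,q \right)} = 25$ ($z{\left(l,q \right)} = \left(-5\right)^{2} = 25$)
$T = -73306$ ($T = 347 \left(-147\right) - \left(25 + 128 \cdot 174\right) = -51009 - \left(25 + 22272\right) = -51009 - 22297 = -73306$)
$\left(T + B{\left(-87 \right)}\right) + h{\left(245 \right)} = \left(-73306 - 87\right) - 473 = -73393 - 473 = -73866$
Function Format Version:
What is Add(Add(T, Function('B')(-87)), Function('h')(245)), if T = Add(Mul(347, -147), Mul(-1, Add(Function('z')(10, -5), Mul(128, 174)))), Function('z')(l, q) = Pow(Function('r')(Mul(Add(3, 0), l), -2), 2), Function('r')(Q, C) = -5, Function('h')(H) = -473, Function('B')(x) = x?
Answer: -73866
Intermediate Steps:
Function('z')(l, q) = 25 (Function('z')(l, q) = Pow(-5, 2) = 25)
T = -73306 (T = Add(Mul(347, -147), Mul(-1, Add(25, Mul(128, 174)))) = Add(-51009, Mul(-1, Add(25, 22272))) = Add(-51009, Mul(-1, 22297)) = Add(-51009, -22297) = -73306)
Add(Add(T, Function('B')(-87)), Function('h')(245)) = Add(Add(-73306, -87), -473) = Add(-73393, -473) = -73866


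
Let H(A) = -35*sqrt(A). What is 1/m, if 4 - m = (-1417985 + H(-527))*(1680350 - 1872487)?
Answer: I/(-272447383941*I + 6724795*sqrt(527)) ≈ -3.6704e-12 + 2.0798e-15*I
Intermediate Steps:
m = -272447383941 - 6724795*I*sqrt(527) (m = 4 - (-1417985 - 35*I*sqrt(527))*(1680350 - 1872487) = 4 - (-1417985 - 35*I*sqrt(527))*(-192137) = 4 - (272447383945 + 6724795*I*sqrt(527)) = 4 + (-272447383945 - 6724795*I*sqrt(527)) = -272447383941 - 6724795*I*sqrt(527) ≈ -2.7245e+11 - 1.5438e+8*I)
1/m = 1/(-272447383941 - 6724795*I*sqrt(527))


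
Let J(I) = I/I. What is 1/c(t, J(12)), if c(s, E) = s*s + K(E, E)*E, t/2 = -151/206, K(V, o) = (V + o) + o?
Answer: 10609/54628 ≈ 0.19420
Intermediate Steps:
K(V, o) = V + 2*o
J(I) = 1
t = -151/103 (t = 2*(-151/206) = -151/103 ≈ -1.4660)
c(s, E) = s² + 3*E² (c(s, E) = s*s + (E + 2*E)*E = s² + (3*E)*E = s² + 3*E²)
1/c(t, J(12)) = 1/((-151/103)² + 3*1²) = 1/(22801/10609 + 3*1) = 1/(22801/10609 + 3) = 1/(54628/10609) = 10609/54628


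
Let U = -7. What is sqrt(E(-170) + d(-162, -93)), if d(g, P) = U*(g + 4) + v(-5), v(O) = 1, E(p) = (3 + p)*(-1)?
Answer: 7*sqrt(26) ≈ 35.693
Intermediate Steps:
E(p) = -3 - p
d(g, P) = -27 - 7*g (d(g, P) = -7*(g + 4) + 1 = -7*(4 + g) + 1 = (-28 - 7*g) + 1 = -27 - 7*g)
sqrt(E(-170) + d(-162, -93)) = sqrt((-3 - 1*(-170)) + (-27 - 7*(-162))) = sqrt((-3 + 170) + (-27 + 1134)) = sqrt(167 + 1107) = sqrt(1274) = 7*sqrt(26)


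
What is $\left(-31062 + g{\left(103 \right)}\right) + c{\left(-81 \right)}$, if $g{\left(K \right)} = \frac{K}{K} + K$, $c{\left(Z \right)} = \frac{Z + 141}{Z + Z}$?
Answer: $- \frac{835876}{27} \approx -30958.0$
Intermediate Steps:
$c{\left(Z \right)} = \frac{141 + Z}{2 Z}$
$g{\left(K \right)} = 1 + K$
$\left(-31062 + g{\left(103 \right)}\right) + c{\left(-81 \right)} = \left(-31062 + \left(1 + 103\right)\right) + \frac{141 - 81}{2 \left(-81\right)} = \left(-31062 + 104\right) + \frac{1}{2} \left(- \frac{1}{81}\right) 60 = -30958 - \frac{10}{27} = - \frac{835876}{27}$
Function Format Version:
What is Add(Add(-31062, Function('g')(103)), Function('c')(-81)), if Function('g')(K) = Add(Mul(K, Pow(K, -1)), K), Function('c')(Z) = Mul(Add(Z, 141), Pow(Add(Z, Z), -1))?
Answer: Rational(-835876, 27) ≈ -30958.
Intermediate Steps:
Function('c')(Z) = Mul(Rational(1, 2), Pow(Z, -1), Add(141, Z)) (Function('c')(Z) = Mul(Add(141, Z), Pow(Mul(2, Z), -1)) = Mul(Add(141, Z), Mul(Rational(1, 2), Pow(Z, -1))) = Mul(Rational(1, 2), Pow(Z, -1), Add(141, Z)))
Function('g')(K) = Add(1, K)
Add(Add(-31062, Function('g')(103)), Function('c')(-81)) = Add(Add(-31062, Add(1, 103)), Mul(Rational(1, 2), Pow(-81, -1), Add(141, -81))) = Add(Add(-31062, 104), Mul(Rational(1, 2), Rational(-1, 81), 60)) = Add(-30958, Rational(-10, 27)) = Rational(-835876, 27)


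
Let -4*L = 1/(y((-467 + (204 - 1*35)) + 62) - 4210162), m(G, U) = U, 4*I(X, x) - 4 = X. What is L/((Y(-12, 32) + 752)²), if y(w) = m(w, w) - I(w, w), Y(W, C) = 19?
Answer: 1/10011194879760 ≈ 9.9888e-14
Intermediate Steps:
I(X, x) = 1 + X/4
y(w) = -1 + 3*w/4 (y(w) = w - (1 + w/4) = w + (-1 - w/4) = -1 + 3*w/4)
L = 1/16841360 (L = -1/(4*((-1 + 3*((-467 + (204 - 1*35)) + 62)/4) - 4210162)) = -1/(4*((-1 + 3*((-467 + (204 - 35)) + 62)/4) - 4210162)) = -1/(4*((-1 + 3*((-467 + 169) + 62)/4) - 4210162)) = -1/(4*((-1 + 3*(-298 + 62)/4) - 4210162)) = -1/(4*((-1 + (¾)*(-236)) - 4210162)) = -1/(4*((-1 - 177) - 4210162)) = -1/(4*(-178 - 4210162)) = -¼/(-4210340) = -¼*(-1/4210340) = 1/16841360 ≈ 5.9378e-8)
L/((Y(-12, 32) + 752)²) = 1/(16841360*((19 + 752)²)) = 1/(16841360*(771²)) = (1/16841360)/594441 = (1/16841360)*(1/594441) = 1/10011194879760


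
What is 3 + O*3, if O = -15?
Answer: -42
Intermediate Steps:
3 + O*3 = 3 - 15*3 = 3 - 45 = -42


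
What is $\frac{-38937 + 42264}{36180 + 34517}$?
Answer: $\frac{3327}{70697} \approx 0.04706$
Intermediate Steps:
$\frac{-38937 + 42264}{36180 + 34517} = \frac{3327}{70697}$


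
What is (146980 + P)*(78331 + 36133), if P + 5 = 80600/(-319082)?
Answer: 2684008895103200/159541 ≈ 1.6823e+10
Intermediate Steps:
P = -838005/159541 (P = -5 + 80600/(-319082) = -5 + 80600*(-1/319082) = -5 - 40300/159541 = -838005/159541 ≈ -5.2526)
(146980 + P)*(78331 + 36133) = (146980 - 838005/159541)*(78331 + 36133) = (23448498175/159541)*114464 = 2684008895103200/159541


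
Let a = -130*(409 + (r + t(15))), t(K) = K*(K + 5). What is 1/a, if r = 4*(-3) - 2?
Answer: -1/90350 ≈ -1.1068e-5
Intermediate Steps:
t(K) = K*(5 + K)
r = -14 (r = -12 - 2 = -14)
a = -90350 (a = -130*(409 + (-14 + 15*(5 + 15))) = -130*(409 + (-14 + 15*20)) = -130*(409 + (-14 + 300)) = -130*(409 + 286) = -130*695 = -90350)
1/a = 1/(-90350) = -1/90350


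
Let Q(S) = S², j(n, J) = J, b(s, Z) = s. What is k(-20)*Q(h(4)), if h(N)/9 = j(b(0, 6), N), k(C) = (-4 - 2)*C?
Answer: 155520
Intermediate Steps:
k(C) = -6*C
h(N) = 9*N
k(-20)*Q(h(4)) = (-6*(-20))*(9*4)² = 120*36² = 120*1296 = 155520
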